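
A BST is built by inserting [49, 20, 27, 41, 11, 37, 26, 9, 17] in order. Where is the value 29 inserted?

Starting tree (level order): [49, 20, None, 11, 27, 9, 17, 26, 41, None, None, None, None, None, None, 37]
Insertion path: 49 -> 20 -> 27 -> 41 -> 37
Result: insert 29 as left child of 37
Final tree (level order): [49, 20, None, 11, 27, 9, 17, 26, 41, None, None, None, None, None, None, 37, None, 29]


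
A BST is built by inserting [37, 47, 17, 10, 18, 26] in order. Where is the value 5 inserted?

Starting tree (level order): [37, 17, 47, 10, 18, None, None, None, None, None, 26]
Insertion path: 37 -> 17 -> 10
Result: insert 5 as left child of 10
Final tree (level order): [37, 17, 47, 10, 18, None, None, 5, None, None, 26]


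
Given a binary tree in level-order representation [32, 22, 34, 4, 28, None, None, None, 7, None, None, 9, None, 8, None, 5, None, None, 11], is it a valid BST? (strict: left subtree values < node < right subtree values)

Level-order array: [32, 22, 34, 4, 28, None, None, None, 7, None, None, 9, None, 8, None, 5, None, None, 11]
Validate using subtree bounds (lo, hi): at each node, require lo < value < hi,
then recurse left with hi=value and right with lo=value.
Preorder trace (stopping at first violation):
  at node 32 with bounds (-inf, +inf): OK
  at node 22 with bounds (-inf, 32): OK
  at node 4 with bounds (-inf, 22): OK
  at node 7 with bounds (4, 22): OK
  at node 9 with bounds (4, 7): VIOLATION
Node 9 violates its bound: not (4 < 9 < 7).
Result: Not a valid BST


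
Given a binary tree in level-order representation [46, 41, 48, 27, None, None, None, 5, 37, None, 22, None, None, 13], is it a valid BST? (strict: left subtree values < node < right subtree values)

Level-order array: [46, 41, 48, 27, None, None, None, 5, 37, None, 22, None, None, 13]
Validate using subtree bounds (lo, hi): at each node, require lo < value < hi,
then recurse left with hi=value and right with lo=value.
Preorder trace (stopping at first violation):
  at node 46 with bounds (-inf, +inf): OK
  at node 41 with bounds (-inf, 46): OK
  at node 27 with bounds (-inf, 41): OK
  at node 5 with bounds (-inf, 27): OK
  at node 22 with bounds (5, 27): OK
  at node 13 with bounds (5, 22): OK
  at node 37 with bounds (27, 41): OK
  at node 48 with bounds (46, +inf): OK
No violation found at any node.
Result: Valid BST


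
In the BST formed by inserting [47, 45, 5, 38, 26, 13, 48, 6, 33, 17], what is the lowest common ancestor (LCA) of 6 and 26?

Tree insertion order: [47, 45, 5, 38, 26, 13, 48, 6, 33, 17]
Tree (level-order array): [47, 45, 48, 5, None, None, None, None, 38, 26, None, 13, 33, 6, 17]
In a BST, the LCA of p=6, q=26 is the first node v on the
root-to-leaf path with p <= v <= q (go left if both < v, right if both > v).
Walk from root:
  at 47: both 6 and 26 < 47, go left
  at 45: both 6 and 26 < 45, go left
  at 5: both 6 and 26 > 5, go right
  at 38: both 6 and 26 < 38, go left
  at 26: 6 <= 26 <= 26, this is the LCA
LCA = 26


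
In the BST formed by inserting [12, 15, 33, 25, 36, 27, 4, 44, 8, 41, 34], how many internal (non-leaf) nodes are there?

Tree built from: [12, 15, 33, 25, 36, 27, 4, 44, 8, 41, 34]
Tree (level-order array): [12, 4, 15, None, 8, None, 33, None, None, 25, 36, None, 27, 34, 44, None, None, None, None, 41]
Rule: An internal node has at least one child.
Per-node child counts:
  node 12: 2 child(ren)
  node 4: 1 child(ren)
  node 8: 0 child(ren)
  node 15: 1 child(ren)
  node 33: 2 child(ren)
  node 25: 1 child(ren)
  node 27: 0 child(ren)
  node 36: 2 child(ren)
  node 34: 0 child(ren)
  node 44: 1 child(ren)
  node 41: 0 child(ren)
Matching nodes: [12, 4, 15, 33, 25, 36, 44]
Count of internal (non-leaf) nodes: 7


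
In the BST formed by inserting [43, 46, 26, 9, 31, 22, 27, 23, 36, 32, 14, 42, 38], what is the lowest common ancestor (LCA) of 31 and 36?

Tree insertion order: [43, 46, 26, 9, 31, 22, 27, 23, 36, 32, 14, 42, 38]
Tree (level-order array): [43, 26, 46, 9, 31, None, None, None, 22, 27, 36, 14, 23, None, None, 32, 42, None, None, None, None, None, None, 38]
In a BST, the LCA of p=31, q=36 is the first node v on the
root-to-leaf path with p <= v <= q (go left if both < v, right if both > v).
Walk from root:
  at 43: both 31 and 36 < 43, go left
  at 26: both 31 and 36 > 26, go right
  at 31: 31 <= 31 <= 36, this is the LCA
LCA = 31


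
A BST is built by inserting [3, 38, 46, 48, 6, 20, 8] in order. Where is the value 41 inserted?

Starting tree (level order): [3, None, 38, 6, 46, None, 20, None, 48, 8]
Insertion path: 3 -> 38 -> 46
Result: insert 41 as left child of 46
Final tree (level order): [3, None, 38, 6, 46, None, 20, 41, 48, 8]


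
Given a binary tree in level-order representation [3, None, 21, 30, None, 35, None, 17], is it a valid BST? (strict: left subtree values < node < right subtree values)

Level-order array: [3, None, 21, 30, None, 35, None, 17]
Validate using subtree bounds (lo, hi): at each node, require lo < value < hi,
then recurse left with hi=value and right with lo=value.
Preorder trace (stopping at first violation):
  at node 3 with bounds (-inf, +inf): OK
  at node 21 with bounds (3, +inf): OK
  at node 30 with bounds (3, 21): VIOLATION
Node 30 violates its bound: not (3 < 30 < 21).
Result: Not a valid BST


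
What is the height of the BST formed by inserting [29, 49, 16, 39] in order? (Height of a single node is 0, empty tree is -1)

Insertion order: [29, 49, 16, 39]
Tree (level-order array): [29, 16, 49, None, None, 39]
Compute height bottom-up (empty subtree = -1):
  height(16) = 1 + max(-1, -1) = 0
  height(39) = 1 + max(-1, -1) = 0
  height(49) = 1 + max(0, -1) = 1
  height(29) = 1 + max(0, 1) = 2
Height = 2


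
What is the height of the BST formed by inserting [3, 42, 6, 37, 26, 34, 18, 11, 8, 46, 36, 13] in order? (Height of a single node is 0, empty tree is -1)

Insertion order: [3, 42, 6, 37, 26, 34, 18, 11, 8, 46, 36, 13]
Tree (level-order array): [3, None, 42, 6, 46, None, 37, None, None, 26, None, 18, 34, 11, None, None, 36, 8, 13]
Compute height bottom-up (empty subtree = -1):
  height(8) = 1 + max(-1, -1) = 0
  height(13) = 1 + max(-1, -1) = 0
  height(11) = 1 + max(0, 0) = 1
  height(18) = 1 + max(1, -1) = 2
  height(36) = 1 + max(-1, -1) = 0
  height(34) = 1 + max(-1, 0) = 1
  height(26) = 1 + max(2, 1) = 3
  height(37) = 1 + max(3, -1) = 4
  height(6) = 1 + max(-1, 4) = 5
  height(46) = 1 + max(-1, -1) = 0
  height(42) = 1 + max(5, 0) = 6
  height(3) = 1 + max(-1, 6) = 7
Height = 7


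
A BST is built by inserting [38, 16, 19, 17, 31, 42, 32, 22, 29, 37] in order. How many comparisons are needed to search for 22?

Search path for 22: 38 -> 16 -> 19 -> 31 -> 22
Found: True
Comparisons: 5


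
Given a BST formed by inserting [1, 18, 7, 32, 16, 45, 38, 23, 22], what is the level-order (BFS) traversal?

Tree insertion order: [1, 18, 7, 32, 16, 45, 38, 23, 22]
Tree (level-order array): [1, None, 18, 7, 32, None, 16, 23, 45, None, None, 22, None, 38]
BFS from the root, enqueuing left then right child of each popped node:
  queue [1] -> pop 1, enqueue [18], visited so far: [1]
  queue [18] -> pop 18, enqueue [7, 32], visited so far: [1, 18]
  queue [7, 32] -> pop 7, enqueue [16], visited so far: [1, 18, 7]
  queue [32, 16] -> pop 32, enqueue [23, 45], visited so far: [1, 18, 7, 32]
  queue [16, 23, 45] -> pop 16, enqueue [none], visited so far: [1, 18, 7, 32, 16]
  queue [23, 45] -> pop 23, enqueue [22], visited so far: [1, 18, 7, 32, 16, 23]
  queue [45, 22] -> pop 45, enqueue [38], visited so far: [1, 18, 7, 32, 16, 23, 45]
  queue [22, 38] -> pop 22, enqueue [none], visited so far: [1, 18, 7, 32, 16, 23, 45, 22]
  queue [38] -> pop 38, enqueue [none], visited so far: [1, 18, 7, 32, 16, 23, 45, 22, 38]
Result: [1, 18, 7, 32, 16, 23, 45, 22, 38]


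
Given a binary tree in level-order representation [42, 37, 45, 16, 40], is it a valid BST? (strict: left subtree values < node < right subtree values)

Level-order array: [42, 37, 45, 16, 40]
Validate using subtree bounds (lo, hi): at each node, require lo < value < hi,
then recurse left with hi=value and right with lo=value.
Preorder trace (stopping at first violation):
  at node 42 with bounds (-inf, +inf): OK
  at node 37 with bounds (-inf, 42): OK
  at node 16 with bounds (-inf, 37): OK
  at node 40 with bounds (37, 42): OK
  at node 45 with bounds (42, +inf): OK
No violation found at any node.
Result: Valid BST


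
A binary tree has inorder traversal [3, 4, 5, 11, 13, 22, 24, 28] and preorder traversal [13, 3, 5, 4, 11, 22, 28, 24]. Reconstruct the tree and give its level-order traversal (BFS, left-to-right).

Inorder:  [3, 4, 5, 11, 13, 22, 24, 28]
Preorder: [13, 3, 5, 4, 11, 22, 28, 24]
Algorithm: preorder visits root first, so consume preorder in order;
for each root, split the current inorder slice at that value into
left-subtree inorder and right-subtree inorder, then recurse.
Recursive splits:
  root=13; inorder splits into left=[3, 4, 5, 11], right=[22, 24, 28]
  root=3; inorder splits into left=[], right=[4, 5, 11]
  root=5; inorder splits into left=[4], right=[11]
  root=4; inorder splits into left=[], right=[]
  root=11; inorder splits into left=[], right=[]
  root=22; inorder splits into left=[], right=[24, 28]
  root=28; inorder splits into left=[24], right=[]
  root=24; inorder splits into left=[], right=[]
Reconstructed level-order: [13, 3, 22, 5, 28, 4, 11, 24]


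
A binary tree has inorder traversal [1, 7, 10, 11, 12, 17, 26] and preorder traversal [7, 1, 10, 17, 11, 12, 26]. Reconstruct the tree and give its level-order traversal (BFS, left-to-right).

Inorder:  [1, 7, 10, 11, 12, 17, 26]
Preorder: [7, 1, 10, 17, 11, 12, 26]
Algorithm: preorder visits root first, so consume preorder in order;
for each root, split the current inorder slice at that value into
left-subtree inorder and right-subtree inorder, then recurse.
Recursive splits:
  root=7; inorder splits into left=[1], right=[10, 11, 12, 17, 26]
  root=1; inorder splits into left=[], right=[]
  root=10; inorder splits into left=[], right=[11, 12, 17, 26]
  root=17; inorder splits into left=[11, 12], right=[26]
  root=11; inorder splits into left=[], right=[12]
  root=12; inorder splits into left=[], right=[]
  root=26; inorder splits into left=[], right=[]
Reconstructed level-order: [7, 1, 10, 17, 11, 26, 12]


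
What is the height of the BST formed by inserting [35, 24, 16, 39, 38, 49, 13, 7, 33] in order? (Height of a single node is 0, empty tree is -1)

Insertion order: [35, 24, 16, 39, 38, 49, 13, 7, 33]
Tree (level-order array): [35, 24, 39, 16, 33, 38, 49, 13, None, None, None, None, None, None, None, 7]
Compute height bottom-up (empty subtree = -1):
  height(7) = 1 + max(-1, -1) = 0
  height(13) = 1 + max(0, -1) = 1
  height(16) = 1 + max(1, -1) = 2
  height(33) = 1 + max(-1, -1) = 0
  height(24) = 1 + max(2, 0) = 3
  height(38) = 1 + max(-1, -1) = 0
  height(49) = 1 + max(-1, -1) = 0
  height(39) = 1 + max(0, 0) = 1
  height(35) = 1 + max(3, 1) = 4
Height = 4


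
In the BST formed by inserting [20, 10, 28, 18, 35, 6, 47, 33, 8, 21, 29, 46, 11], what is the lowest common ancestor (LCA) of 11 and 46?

Tree insertion order: [20, 10, 28, 18, 35, 6, 47, 33, 8, 21, 29, 46, 11]
Tree (level-order array): [20, 10, 28, 6, 18, 21, 35, None, 8, 11, None, None, None, 33, 47, None, None, None, None, 29, None, 46]
In a BST, the LCA of p=11, q=46 is the first node v on the
root-to-leaf path with p <= v <= q (go left if both < v, right if both > v).
Walk from root:
  at 20: 11 <= 20 <= 46, this is the LCA
LCA = 20


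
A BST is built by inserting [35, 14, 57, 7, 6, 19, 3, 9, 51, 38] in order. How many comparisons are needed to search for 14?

Search path for 14: 35 -> 14
Found: True
Comparisons: 2


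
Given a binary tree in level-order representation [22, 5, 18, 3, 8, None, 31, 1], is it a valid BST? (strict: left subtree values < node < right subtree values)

Level-order array: [22, 5, 18, 3, 8, None, 31, 1]
Validate using subtree bounds (lo, hi): at each node, require lo < value < hi,
then recurse left with hi=value and right with lo=value.
Preorder trace (stopping at first violation):
  at node 22 with bounds (-inf, +inf): OK
  at node 5 with bounds (-inf, 22): OK
  at node 3 with bounds (-inf, 5): OK
  at node 1 with bounds (-inf, 3): OK
  at node 8 with bounds (5, 22): OK
  at node 18 with bounds (22, +inf): VIOLATION
Node 18 violates its bound: not (22 < 18 < +inf).
Result: Not a valid BST


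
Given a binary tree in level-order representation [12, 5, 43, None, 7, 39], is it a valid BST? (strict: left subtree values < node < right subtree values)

Level-order array: [12, 5, 43, None, 7, 39]
Validate using subtree bounds (lo, hi): at each node, require lo < value < hi,
then recurse left with hi=value and right with lo=value.
Preorder trace (stopping at first violation):
  at node 12 with bounds (-inf, +inf): OK
  at node 5 with bounds (-inf, 12): OK
  at node 7 with bounds (5, 12): OK
  at node 43 with bounds (12, +inf): OK
  at node 39 with bounds (12, 43): OK
No violation found at any node.
Result: Valid BST


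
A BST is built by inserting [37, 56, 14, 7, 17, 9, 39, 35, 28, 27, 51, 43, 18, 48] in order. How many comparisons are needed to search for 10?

Search path for 10: 37 -> 14 -> 7 -> 9
Found: False
Comparisons: 4


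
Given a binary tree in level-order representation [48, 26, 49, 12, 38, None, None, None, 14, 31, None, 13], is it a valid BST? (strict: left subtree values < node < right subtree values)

Level-order array: [48, 26, 49, 12, 38, None, None, None, 14, 31, None, 13]
Validate using subtree bounds (lo, hi): at each node, require lo < value < hi,
then recurse left with hi=value and right with lo=value.
Preorder trace (stopping at first violation):
  at node 48 with bounds (-inf, +inf): OK
  at node 26 with bounds (-inf, 48): OK
  at node 12 with bounds (-inf, 26): OK
  at node 14 with bounds (12, 26): OK
  at node 13 with bounds (12, 14): OK
  at node 38 with bounds (26, 48): OK
  at node 31 with bounds (26, 38): OK
  at node 49 with bounds (48, +inf): OK
No violation found at any node.
Result: Valid BST


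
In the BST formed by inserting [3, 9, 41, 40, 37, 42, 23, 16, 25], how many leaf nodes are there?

Tree built from: [3, 9, 41, 40, 37, 42, 23, 16, 25]
Tree (level-order array): [3, None, 9, None, 41, 40, 42, 37, None, None, None, 23, None, 16, 25]
Rule: A leaf has 0 children.
Per-node child counts:
  node 3: 1 child(ren)
  node 9: 1 child(ren)
  node 41: 2 child(ren)
  node 40: 1 child(ren)
  node 37: 1 child(ren)
  node 23: 2 child(ren)
  node 16: 0 child(ren)
  node 25: 0 child(ren)
  node 42: 0 child(ren)
Matching nodes: [16, 25, 42]
Count of leaf nodes: 3


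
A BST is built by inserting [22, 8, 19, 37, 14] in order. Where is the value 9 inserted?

Starting tree (level order): [22, 8, 37, None, 19, None, None, 14]
Insertion path: 22 -> 8 -> 19 -> 14
Result: insert 9 as left child of 14
Final tree (level order): [22, 8, 37, None, 19, None, None, 14, None, 9]


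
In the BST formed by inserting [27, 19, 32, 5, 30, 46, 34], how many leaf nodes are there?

Tree built from: [27, 19, 32, 5, 30, 46, 34]
Tree (level-order array): [27, 19, 32, 5, None, 30, 46, None, None, None, None, 34]
Rule: A leaf has 0 children.
Per-node child counts:
  node 27: 2 child(ren)
  node 19: 1 child(ren)
  node 5: 0 child(ren)
  node 32: 2 child(ren)
  node 30: 0 child(ren)
  node 46: 1 child(ren)
  node 34: 0 child(ren)
Matching nodes: [5, 30, 34]
Count of leaf nodes: 3


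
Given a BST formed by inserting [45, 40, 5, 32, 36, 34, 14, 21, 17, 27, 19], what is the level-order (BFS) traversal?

Tree insertion order: [45, 40, 5, 32, 36, 34, 14, 21, 17, 27, 19]
Tree (level-order array): [45, 40, None, 5, None, None, 32, 14, 36, None, 21, 34, None, 17, 27, None, None, None, 19]
BFS from the root, enqueuing left then right child of each popped node:
  queue [45] -> pop 45, enqueue [40], visited so far: [45]
  queue [40] -> pop 40, enqueue [5], visited so far: [45, 40]
  queue [5] -> pop 5, enqueue [32], visited so far: [45, 40, 5]
  queue [32] -> pop 32, enqueue [14, 36], visited so far: [45, 40, 5, 32]
  queue [14, 36] -> pop 14, enqueue [21], visited so far: [45, 40, 5, 32, 14]
  queue [36, 21] -> pop 36, enqueue [34], visited so far: [45, 40, 5, 32, 14, 36]
  queue [21, 34] -> pop 21, enqueue [17, 27], visited so far: [45, 40, 5, 32, 14, 36, 21]
  queue [34, 17, 27] -> pop 34, enqueue [none], visited so far: [45, 40, 5, 32, 14, 36, 21, 34]
  queue [17, 27] -> pop 17, enqueue [19], visited so far: [45, 40, 5, 32, 14, 36, 21, 34, 17]
  queue [27, 19] -> pop 27, enqueue [none], visited so far: [45, 40, 5, 32, 14, 36, 21, 34, 17, 27]
  queue [19] -> pop 19, enqueue [none], visited so far: [45, 40, 5, 32, 14, 36, 21, 34, 17, 27, 19]
Result: [45, 40, 5, 32, 14, 36, 21, 34, 17, 27, 19]


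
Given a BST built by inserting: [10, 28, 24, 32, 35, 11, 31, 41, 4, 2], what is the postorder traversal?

Tree insertion order: [10, 28, 24, 32, 35, 11, 31, 41, 4, 2]
Tree (level-order array): [10, 4, 28, 2, None, 24, 32, None, None, 11, None, 31, 35, None, None, None, None, None, 41]
Postorder traversal: [2, 4, 11, 24, 31, 41, 35, 32, 28, 10]


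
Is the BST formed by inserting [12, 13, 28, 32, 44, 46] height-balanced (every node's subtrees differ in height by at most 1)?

Tree (level-order array): [12, None, 13, None, 28, None, 32, None, 44, None, 46]
Definition: a tree is height-balanced if, at every node, |h(left) - h(right)| <= 1 (empty subtree has height -1).
Bottom-up per-node check:
  node 46: h_left=-1, h_right=-1, diff=0 [OK], height=0
  node 44: h_left=-1, h_right=0, diff=1 [OK], height=1
  node 32: h_left=-1, h_right=1, diff=2 [FAIL (|-1-1|=2 > 1)], height=2
  node 28: h_left=-1, h_right=2, diff=3 [FAIL (|-1-2|=3 > 1)], height=3
  node 13: h_left=-1, h_right=3, diff=4 [FAIL (|-1-3|=4 > 1)], height=4
  node 12: h_left=-1, h_right=4, diff=5 [FAIL (|-1-4|=5 > 1)], height=5
Node 32 violates the condition: |-1 - 1| = 2 > 1.
Result: Not balanced


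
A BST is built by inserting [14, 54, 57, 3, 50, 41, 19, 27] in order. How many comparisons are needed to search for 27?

Search path for 27: 14 -> 54 -> 50 -> 41 -> 19 -> 27
Found: True
Comparisons: 6


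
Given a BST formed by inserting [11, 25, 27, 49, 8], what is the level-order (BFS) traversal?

Tree insertion order: [11, 25, 27, 49, 8]
Tree (level-order array): [11, 8, 25, None, None, None, 27, None, 49]
BFS from the root, enqueuing left then right child of each popped node:
  queue [11] -> pop 11, enqueue [8, 25], visited so far: [11]
  queue [8, 25] -> pop 8, enqueue [none], visited so far: [11, 8]
  queue [25] -> pop 25, enqueue [27], visited so far: [11, 8, 25]
  queue [27] -> pop 27, enqueue [49], visited so far: [11, 8, 25, 27]
  queue [49] -> pop 49, enqueue [none], visited so far: [11, 8, 25, 27, 49]
Result: [11, 8, 25, 27, 49]


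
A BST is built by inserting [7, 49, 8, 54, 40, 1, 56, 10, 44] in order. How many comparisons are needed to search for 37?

Search path for 37: 7 -> 49 -> 8 -> 40 -> 10
Found: False
Comparisons: 5


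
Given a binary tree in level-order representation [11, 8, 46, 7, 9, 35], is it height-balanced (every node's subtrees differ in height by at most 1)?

Tree (level-order array): [11, 8, 46, 7, 9, 35]
Definition: a tree is height-balanced if, at every node, |h(left) - h(right)| <= 1 (empty subtree has height -1).
Bottom-up per-node check:
  node 7: h_left=-1, h_right=-1, diff=0 [OK], height=0
  node 9: h_left=-1, h_right=-1, diff=0 [OK], height=0
  node 8: h_left=0, h_right=0, diff=0 [OK], height=1
  node 35: h_left=-1, h_right=-1, diff=0 [OK], height=0
  node 46: h_left=0, h_right=-1, diff=1 [OK], height=1
  node 11: h_left=1, h_right=1, diff=0 [OK], height=2
All nodes satisfy the balance condition.
Result: Balanced


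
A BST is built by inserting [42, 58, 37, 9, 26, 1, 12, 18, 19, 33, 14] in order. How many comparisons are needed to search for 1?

Search path for 1: 42 -> 37 -> 9 -> 1
Found: True
Comparisons: 4


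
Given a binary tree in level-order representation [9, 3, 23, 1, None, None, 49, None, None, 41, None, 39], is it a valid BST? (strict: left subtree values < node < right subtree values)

Level-order array: [9, 3, 23, 1, None, None, 49, None, None, 41, None, 39]
Validate using subtree bounds (lo, hi): at each node, require lo < value < hi,
then recurse left with hi=value and right with lo=value.
Preorder trace (stopping at first violation):
  at node 9 with bounds (-inf, +inf): OK
  at node 3 with bounds (-inf, 9): OK
  at node 1 with bounds (-inf, 3): OK
  at node 23 with bounds (9, +inf): OK
  at node 49 with bounds (23, +inf): OK
  at node 41 with bounds (23, 49): OK
  at node 39 with bounds (23, 41): OK
No violation found at any node.
Result: Valid BST


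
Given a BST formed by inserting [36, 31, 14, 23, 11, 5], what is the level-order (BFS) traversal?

Tree insertion order: [36, 31, 14, 23, 11, 5]
Tree (level-order array): [36, 31, None, 14, None, 11, 23, 5]
BFS from the root, enqueuing left then right child of each popped node:
  queue [36] -> pop 36, enqueue [31], visited so far: [36]
  queue [31] -> pop 31, enqueue [14], visited so far: [36, 31]
  queue [14] -> pop 14, enqueue [11, 23], visited so far: [36, 31, 14]
  queue [11, 23] -> pop 11, enqueue [5], visited so far: [36, 31, 14, 11]
  queue [23, 5] -> pop 23, enqueue [none], visited so far: [36, 31, 14, 11, 23]
  queue [5] -> pop 5, enqueue [none], visited so far: [36, 31, 14, 11, 23, 5]
Result: [36, 31, 14, 11, 23, 5]


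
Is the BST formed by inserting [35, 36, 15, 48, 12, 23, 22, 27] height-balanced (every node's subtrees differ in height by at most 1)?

Tree (level-order array): [35, 15, 36, 12, 23, None, 48, None, None, 22, 27]
Definition: a tree is height-balanced if, at every node, |h(left) - h(right)| <= 1 (empty subtree has height -1).
Bottom-up per-node check:
  node 12: h_left=-1, h_right=-1, diff=0 [OK], height=0
  node 22: h_left=-1, h_right=-1, diff=0 [OK], height=0
  node 27: h_left=-1, h_right=-1, diff=0 [OK], height=0
  node 23: h_left=0, h_right=0, diff=0 [OK], height=1
  node 15: h_left=0, h_right=1, diff=1 [OK], height=2
  node 48: h_left=-1, h_right=-1, diff=0 [OK], height=0
  node 36: h_left=-1, h_right=0, diff=1 [OK], height=1
  node 35: h_left=2, h_right=1, diff=1 [OK], height=3
All nodes satisfy the balance condition.
Result: Balanced


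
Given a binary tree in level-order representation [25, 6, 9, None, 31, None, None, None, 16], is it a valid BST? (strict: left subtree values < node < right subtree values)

Level-order array: [25, 6, 9, None, 31, None, None, None, 16]
Validate using subtree bounds (lo, hi): at each node, require lo < value < hi,
then recurse left with hi=value and right with lo=value.
Preorder trace (stopping at first violation):
  at node 25 with bounds (-inf, +inf): OK
  at node 6 with bounds (-inf, 25): OK
  at node 31 with bounds (6, 25): VIOLATION
Node 31 violates its bound: not (6 < 31 < 25).
Result: Not a valid BST


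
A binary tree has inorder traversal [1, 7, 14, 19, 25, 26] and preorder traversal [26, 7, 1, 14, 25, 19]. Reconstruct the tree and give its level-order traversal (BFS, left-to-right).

Inorder:  [1, 7, 14, 19, 25, 26]
Preorder: [26, 7, 1, 14, 25, 19]
Algorithm: preorder visits root first, so consume preorder in order;
for each root, split the current inorder slice at that value into
left-subtree inorder and right-subtree inorder, then recurse.
Recursive splits:
  root=26; inorder splits into left=[1, 7, 14, 19, 25], right=[]
  root=7; inorder splits into left=[1], right=[14, 19, 25]
  root=1; inorder splits into left=[], right=[]
  root=14; inorder splits into left=[], right=[19, 25]
  root=25; inorder splits into left=[19], right=[]
  root=19; inorder splits into left=[], right=[]
Reconstructed level-order: [26, 7, 1, 14, 25, 19]


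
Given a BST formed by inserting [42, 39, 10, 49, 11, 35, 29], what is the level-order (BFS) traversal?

Tree insertion order: [42, 39, 10, 49, 11, 35, 29]
Tree (level-order array): [42, 39, 49, 10, None, None, None, None, 11, None, 35, 29]
BFS from the root, enqueuing left then right child of each popped node:
  queue [42] -> pop 42, enqueue [39, 49], visited so far: [42]
  queue [39, 49] -> pop 39, enqueue [10], visited so far: [42, 39]
  queue [49, 10] -> pop 49, enqueue [none], visited so far: [42, 39, 49]
  queue [10] -> pop 10, enqueue [11], visited so far: [42, 39, 49, 10]
  queue [11] -> pop 11, enqueue [35], visited so far: [42, 39, 49, 10, 11]
  queue [35] -> pop 35, enqueue [29], visited so far: [42, 39, 49, 10, 11, 35]
  queue [29] -> pop 29, enqueue [none], visited so far: [42, 39, 49, 10, 11, 35, 29]
Result: [42, 39, 49, 10, 11, 35, 29]


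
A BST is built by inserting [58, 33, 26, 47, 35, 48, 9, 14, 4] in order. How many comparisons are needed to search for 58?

Search path for 58: 58
Found: True
Comparisons: 1


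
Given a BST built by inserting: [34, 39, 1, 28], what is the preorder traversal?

Tree insertion order: [34, 39, 1, 28]
Tree (level-order array): [34, 1, 39, None, 28]
Preorder traversal: [34, 1, 28, 39]


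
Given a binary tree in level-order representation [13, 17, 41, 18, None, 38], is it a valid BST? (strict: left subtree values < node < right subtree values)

Level-order array: [13, 17, 41, 18, None, 38]
Validate using subtree bounds (lo, hi): at each node, require lo < value < hi,
then recurse left with hi=value and right with lo=value.
Preorder trace (stopping at first violation):
  at node 13 with bounds (-inf, +inf): OK
  at node 17 with bounds (-inf, 13): VIOLATION
Node 17 violates its bound: not (-inf < 17 < 13).
Result: Not a valid BST


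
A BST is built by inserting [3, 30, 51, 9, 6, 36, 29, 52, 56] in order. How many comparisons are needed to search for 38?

Search path for 38: 3 -> 30 -> 51 -> 36
Found: False
Comparisons: 4


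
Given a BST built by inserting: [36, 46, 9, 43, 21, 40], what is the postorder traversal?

Tree insertion order: [36, 46, 9, 43, 21, 40]
Tree (level-order array): [36, 9, 46, None, 21, 43, None, None, None, 40]
Postorder traversal: [21, 9, 40, 43, 46, 36]


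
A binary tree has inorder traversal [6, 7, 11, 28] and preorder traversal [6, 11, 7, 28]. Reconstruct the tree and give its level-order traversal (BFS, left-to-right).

Inorder:  [6, 7, 11, 28]
Preorder: [6, 11, 7, 28]
Algorithm: preorder visits root first, so consume preorder in order;
for each root, split the current inorder slice at that value into
left-subtree inorder and right-subtree inorder, then recurse.
Recursive splits:
  root=6; inorder splits into left=[], right=[7, 11, 28]
  root=11; inorder splits into left=[7], right=[28]
  root=7; inorder splits into left=[], right=[]
  root=28; inorder splits into left=[], right=[]
Reconstructed level-order: [6, 11, 7, 28]


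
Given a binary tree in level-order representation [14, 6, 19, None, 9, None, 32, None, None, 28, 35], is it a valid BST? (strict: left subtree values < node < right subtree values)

Level-order array: [14, 6, 19, None, 9, None, 32, None, None, 28, 35]
Validate using subtree bounds (lo, hi): at each node, require lo < value < hi,
then recurse left with hi=value and right with lo=value.
Preorder trace (stopping at first violation):
  at node 14 with bounds (-inf, +inf): OK
  at node 6 with bounds (-inf, 14): OK
  at node 9 with bounds (6, 14): OK
  at node 19 with bounds (14, +inf): OK
  at node 32 with bounds (19, +inf): OK
  at node 28 with bounds (19, 32): OK
  at node 35 with bounds (32, +inf): OK
No violation found at any node.
Result: Valid BST


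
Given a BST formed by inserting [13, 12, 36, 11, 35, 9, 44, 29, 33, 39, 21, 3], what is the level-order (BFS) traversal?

Tree insertion order: [13, 12, 36, 11, 35, 9, 44, 29, 33, 39, 21, 3]
Tree (level-order array): [13, 12, 36, 11, None, 35, 44, 9, None, 29, None, 39, None, 3, None, 21, 33]
BFS from the root, enqueuing left then right child of each popped node:
  queue [13] -> pop 13, enqueue [12, 36], visited so far: [13]
  queue [12, 36] -> pop 12, enqueue [11], visited so far: [13, 12]
  queue [36, 11] -> pop 36, enqueue [35, 44], visited so far: [13, 12, 36]
  queue [11, 35, 44] -> pop 11, enqueue [9], visited so far: [13, 12, 36, 11]
  queue [35, 44, 9] -> pop 35, enqueue [29], visited so far: [13, 12, 36, 11, 35]
  queue [44, 9, 29] -> pop 44, enqueue [39], visited so far: [13, 12, 36, 11, 35, 44]
  queue [9, 29, 39] -> pop 9, enqueue [3], visited so far: [13, 12, 36, 11, 35, 44, 9]
  queue [29, 39, 3] -> pop 29, enqueue [21, 33], visited so far: [13, 12, 36, 11, 35, 44, 9, 29]
  queue [39, 3, 21, 33] -> pop 39, enqueue [none], visited so far: [13, 12, 36, 11, 35, 44, 9, 29, 39]
  queue [3, 21, 33] -> pop 3, enqueue [none], visited so far: [13, 12, 36, 11, 35, 44, 9, 29, 39, 3]
  queue [21, 33] -> pop 21, enqueue [none], visited so far: [13, 12, 36, 11, 35, 44, 9, 29, 39, 3, 21]
  queue [33] -> pop 33, enqueue [none], visited so far: [13, 12, 36, 11, 35, 44, 9, 29, 39, 3, 21, 33]
Result: [13, 12, 36, 11, 35, 44, 9, 29, 39, 3, 21, 33]


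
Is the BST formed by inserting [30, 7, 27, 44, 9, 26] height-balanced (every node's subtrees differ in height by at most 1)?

Tree (level-order array): [30, 7, 44, None, 27, None, None, 9, None, None, 26]
Definition: a tree is height-balanced if, at every node, |h(left) - h(right)| <= 1 (empty subtree has height -1).
Bottom-up per-node check:
  node 26: h_left=-1, h_right=-1, diff=0 [OK], height=0
  node 9: h_left=-1, h_right=0, diff=1 [OK], height=1
  node 27: h_left=1, h_right=-1, diff=2 [FAIL (|1--1|=2 > 1)], height=2
  node 7: h_left=-1, h_right=2, diff=3 [FAIL (|-1-2|=3 > 1)], height=3
  node 44: h_left=-1, h_right=-1, diff=0 [OK], height=0
  node 30: h_left=3, h_right=0, diff=3 [FAIL (|3-0|=3 > 1)], height=4
Node 27 violates the condition: |1 - -1| = 2 > 1.
Result: Not balanced


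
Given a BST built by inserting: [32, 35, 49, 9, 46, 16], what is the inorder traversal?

Tree insertion order: [32, 35, 49, 9, 46, 16]
Tree (level-order array): [32, 9, 35, None, 16, None, 49, None, None, 46]
Inorder traversal: [9, 16, 32, 35, 46, 49]


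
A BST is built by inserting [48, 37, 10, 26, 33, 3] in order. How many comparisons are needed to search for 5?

Search path for 5: 48 -> 37 -> 10 -> 3
Found: False
Comparisons: 4


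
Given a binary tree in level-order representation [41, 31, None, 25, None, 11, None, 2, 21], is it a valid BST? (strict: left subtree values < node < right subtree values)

Level-order array: [41, 31, None, 25, None, 11, None, 2, 21]
Validate using subtree bounds (lo, hi): at each node, require lo < value < hi,
then recurse left with hi=value and right with lo=value.
Preorder trace (stopping at first violation):
  at node 41 with bounds (-inf, +inf): OK
  at node 31 with bounds (-inf, 41): OK
  at node 25 with bounds (-inf, 31): OK
  at node 11 with bounds (-inf, 25): OK
  at node 2 with bounds (-inf, 11): OK
  at node 21 with bounds (11, 25): OK
No violation found at any node.
Result: Valid BST


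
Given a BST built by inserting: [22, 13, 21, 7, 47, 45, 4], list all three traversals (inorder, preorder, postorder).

Tree insertion order: [22, 13, 21, 7, 47, 45, 4]
Tree (level-order array): [22, 13, 47, 7, 21, 45, None, 4]
Inorder (L, root, R): [4, 7, 13, 21, 22, 45, 47]
Preorder (root, L, R): [22, 13, 7, 4, 21, 47, 45]
Postorder (L, R, root): [4, 7, 21, 13, 45, 47, 22]


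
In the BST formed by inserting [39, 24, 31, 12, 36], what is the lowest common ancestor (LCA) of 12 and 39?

Tree insertion order: [39, 24, 31, 12, 36]
Tree (level-order array): [39, 24, None, 12, 31, None, None, None, 36]
In a BST, the LCA of p=12, q=39 is the first node v on the
root-to-leaf path with p <= v <= q (go left if both < v, right if both > v).
Walk from root:
  at 39: 12 <= 39 <= 39, this is the LCA
LCA = 39


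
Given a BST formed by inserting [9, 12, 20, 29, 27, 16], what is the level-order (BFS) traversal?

Tree insertion order: [9, 12, 20, 29, 27, 16]
Tree (level-order array): [9, None, 12, None, 20, 16, 29, None, None, 27]
BFS from the root, enqueuing left then right child of each popped node:
  queue [9] -> pop 9, enqueue [12], visited so far: [9]
  queue [12] -> pop 12, enqueue [20], visited so far: [9, 12]
  queue [20] -> pop 20, enqueue [16, 29], visited so far: [9, 12, 20]
  queue [16, 29] -> pop 16, enqueue [none], visited so far: [9, 12, 20, 16]
  queue [29] -> pop 29, enqueue [27], visited so far: [9, 12, 20, 16, 29]
  queue [27] -> pop 27, enqueue [none], visited so far: [9, 12, 20, 16, 29, 27]
Result: [9, 12, 20, 16, 29, 27]


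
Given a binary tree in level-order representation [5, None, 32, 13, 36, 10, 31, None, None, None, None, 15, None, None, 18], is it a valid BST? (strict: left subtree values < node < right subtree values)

Level-order array: [5, None, 32, 13, 36, 10, 31, None, None, None, None, 15, None, None, 18]
Validate using subtree bounds (lo, hi): at each node, require lo < value < hi,
then recurse left with hi=value and right with lo=value.
Preorder trace (stopping at first violation):
  at node 5 with bounds (-inf, +inf): OK
  at node 32 with bounds (5, +inf): OK
  at node 13 with bounds (5, 32): OK
  at node 10 with bounds (5, 13): OK
  at node 31 with bounds (13, 32): OK
  at node 15 with bounds (13, 31): OK
  at node 18 with bounds (15, 31): OK
  at node 36 with bounds (32, +inf): OK
No violation found at any node.
Result: Valid BST


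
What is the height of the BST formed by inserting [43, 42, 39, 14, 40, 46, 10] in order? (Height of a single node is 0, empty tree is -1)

Insertion order: [43, 42, 39, 14, 40, 46, 10]
Tree (level-order array): [43, 42, 46, 39, None, None, None, 14, 40, 10]
Compute height bottom-up (empty subtree = -1):
  height(10) = 1 + max(-1, -1) = 0
  height(14) = 1 + max(0, -1) = 1
  height(40) = 1 + max(-1, -1) = 0
  height(39) = 1 + max(1, 0) = 2
  height(42) = 1 + max(2, -1) = 3
  height(46) = 1 + max(-1, -1) = 0
  height(43) = 1 + max(3, 0) = 4
Height = 4


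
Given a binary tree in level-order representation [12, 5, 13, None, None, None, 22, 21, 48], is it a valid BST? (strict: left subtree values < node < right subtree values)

Level-order array: [12, 5, 13, None, None, None, 22, 21, 48]
Validate using subtree bounds (lo, hi): at each node, require lo < value < hi,
then recurse left with hi=value and right with lo=value.
Preorder trace (stopping at first violation):
  at node 12 with bounds (-inf, +inf): OK
  at node 5 with bounds (-inf, 12): OK
  at node 13 with bounds (12, +inf): OK
  at node 22 with bounds (13, +inf): OK
  at node 21 with bounds (13, 22): OK
  at node 48 with bounds (22, +inf): OK
No violation found at any node.
Result: Valid BST


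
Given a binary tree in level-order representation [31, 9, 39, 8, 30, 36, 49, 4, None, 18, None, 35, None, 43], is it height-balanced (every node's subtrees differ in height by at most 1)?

Tree (level-order array): [31, 9, 39, 8, 30, 36, 49, 4, None, 18, None, 35, None, 43]
Definition: a tree is height-balanced if, at every node, |h(left) - h(right)| <= 1 (empty subtree has height -1).
Bottom-up per-node check:
  node 4: h_left=-1, h_right=-1, diff=0 [OK], height=0
  node 8: h_left=0, h_right=-1, diff=1 [OK], height=1
  node 18: h_left=-1, h_right=-1, diff=0 [OK], height=0
  node 30: h_left=0, h_right=-1, diff=1 [OK], height=1
  node 9: h_left=1, h_right=1, diff=0 [OK], height=2
  node 35: h_left=-1, h_right=-1, diff=0 [OK], height=0
  node 36: h_left=0, h_right=-1, diff=1 [OK], height=1
  node 43: h_left=-1, h_right=-1, diff=0 [OK], height=0
  node 49: h_left=0, h_right=-1, diff=1 [OK], height=1
  node 39: h_left=1, h_right=1, diff=0 [OK], height=2
  node 31: h_left=2, h_right=2, diff=0 [OK], height=3
All nodes satisfy the balance condition.
Result: Balanced


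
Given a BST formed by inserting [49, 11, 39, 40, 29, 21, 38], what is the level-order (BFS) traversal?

Tree insertion order: [49, 11, 39, 40, 29, 21, 38]
Tree (level-order array): [49, 11, None, None, 39, 29, 40, 21, 38]
BFS from the root, enqueuing left then right child of each popped node:
  queue [49] -> pop 49, enqueue [11], visited so far: [49]
  queue [11] -> pop 11, enqueue [39], visited so far: [49, 11]
  queue [39] -> pop 39, enqueue [29, 40], visited so far: [49, 11, 39]
  queue [29, 40] -> pop 29, enqueue [21, 38], visited so far: [49, 11, 39, 29]
  queue [40, 21, 38] -> pop 40, enqueue [none], visited so far: [49, 11, 39, 29, 40]
  queue [21, 38] -> pop 21, enqueue [none], visited so far: [49, 11, 39, 29, 40, 21]
  queue [38] -> pop 38, enqueue [none], visited so far: [49, 11, 39, 29, 40, 21, 38]
Result: [49, 11, 39, 29, 40, 21, 38]


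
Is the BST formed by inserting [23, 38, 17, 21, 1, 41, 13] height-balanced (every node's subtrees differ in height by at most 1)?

Tree (level-order array): [23, 17, 38, 1, 21, None, 41, None, 13]
Definition: a tree is height-balanced if, at every node, |h(left) - h(right)| <= 1 (empty subtree has height -1).
Bottom-up per-node check:
  node 13: h_left=-1, h_right=-1, diff=0 [OK], height=0
  node 1: h_left=-1, h_right=0, diff=1 [OK], height=1
  node 21: h_left=-1, h_right=-1, diff=0 [OK], height=0
  node 17: h_left=1, h_right=0, diff=1 [OK], height=2
  node 41: h_left=-1, h_right=-1, diff=0 [OK], height=0
  node 38: h_left=-1, h_right=0, diff=1 [OK], height=1
  node 23: h_left=2, h_right=1, diff=1 [OK], height=3
All nodes satisfy the balance condition.
Result: Balanced


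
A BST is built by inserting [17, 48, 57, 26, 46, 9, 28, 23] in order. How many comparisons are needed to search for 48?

Search path for 48: 17 -> 48
Found: True
Comparisons: 2


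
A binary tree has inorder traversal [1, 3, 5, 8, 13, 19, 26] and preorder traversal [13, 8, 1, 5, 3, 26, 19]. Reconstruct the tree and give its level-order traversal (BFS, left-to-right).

Inorder:  [1, 3, 5, 8, 13, 19, 26]
Preorder: [13, 8, 1, 5, 3, 26, 19]
Algorithm: preorder visits root first, so consume preorder in order;
for each root, split the current inorder slice at that value into
left-subtree inorder and right-subtree inorder, then recurse.
Recursive splits:
  root=13; inorder splits into left=[1, 3, 5, 8], right=[19, 26]
  root=8; inorder splits into left=[1, 3, 5], right=[]
  root=1; inorder splits into left=[], right=[3, 5]
  root=5; inorder splits into left=[3], right=[]
  root=3; inorder splits into left=[], right=[]
  root=26; inorder splits into left=[19], right=[]
  root=19; inorder splits into left=[], right=[]
Reconstructed level-order: [13, 8, 26, 1, 19, 5, 3]


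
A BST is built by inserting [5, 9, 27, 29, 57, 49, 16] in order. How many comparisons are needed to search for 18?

Search path for 18: 5 -> 9 -> 27 -> 16
Found: False
Comparisons: 4


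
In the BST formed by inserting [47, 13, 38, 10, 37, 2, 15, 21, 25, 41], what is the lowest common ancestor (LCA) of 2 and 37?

Tree insertion order: [47, 13, 38, 10, 37, 2, 15, 21, 25, 41]
Tree (level-order array): [47, 13, None, 10, 38, 2, None, 37, 41, None, None, 15, None, None, None, None, 21, None, 25]
In a BST, the LCA of p=2, q=37 is the first node v on the
root-to-leaf path with p <= v <= q (go left if both < v, right if both > v).
Walk from root:
  at 47: both 2 and 37 < 47, go left
  at 13: 2 <= 13 <= 37, this is the LCA
LCA = 13


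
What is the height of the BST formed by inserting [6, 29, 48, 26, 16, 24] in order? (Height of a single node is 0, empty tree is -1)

Insertion order: [6, 29, 48, 26, 16, 24]
Tree (level-order array): [6, None, 29, 26, 48, 16, None, None, None, None, 24]
Compute height bottom-up (empty subtree = -1):
  height(24) = 1 + max(-1, -1) = 0
  height(16) = 1 + max(-1, 0) = 1
  height(26) = 1 + max(1, -1) = 2
  height(48) = 1 + max(-1, -1) = 0
  height(29) = 1 + max(2, 0) = 3
  height(6) = 1 + max(-1, 3) = 4
Height = 4


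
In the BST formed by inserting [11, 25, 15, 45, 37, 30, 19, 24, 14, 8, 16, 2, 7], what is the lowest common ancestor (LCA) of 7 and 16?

Tree insertion order: [11, 25, 15, 45, 37, 30, 19, 24, 14, 8, 16, 2, 7]
Tree (level-order array): [11, 8, 25, 2, None, 15, 45, None, 7, 14, 19, 37, None, None, None, None, None, 16, 24, 30]
In a BST, the LCA of p=7, q=16 is the first node v on the
root-to-leaf path with p <= v <= q (go left if both < v, right if both > v).
Walk from root:
  at 11: 7 <= 11 <= 16, this is the LCA
LCA = 11
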